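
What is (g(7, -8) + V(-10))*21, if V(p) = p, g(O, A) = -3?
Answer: -273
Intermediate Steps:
(g(7, -8) + V(-10))*21 = (-3 - 10)*21 = -13*21 = -273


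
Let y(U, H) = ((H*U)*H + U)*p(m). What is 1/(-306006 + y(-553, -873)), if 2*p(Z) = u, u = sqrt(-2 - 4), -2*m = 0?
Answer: I/(-306006*I + 210728945*sqrt(6)) ≈ -1.1485e-12 + 1.9373e-9*I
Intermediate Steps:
m = 0 (m = -1/2*0 = 0)
u = I*sqrt(6) (u = sqrt(-6) = I*sqrt(6) ≈ 2.4495*I)
p(Z) = I*sqrt(6)/2 (p(Z) = (I*sqrt(6))/2 = I*sqrt(6)/2)
y(U, H) = I*sqrt(6)*(U + U*H**2)/2 (y(U, H) = ((H*U)*H + U)*(I*sqrt(6)/2) = (U*H**2 + U)*(I*sqrt(6)/2) = (U + U*H**2)*(I*sqrt(6)/2) = I*sqrt(6)*(U + U*H**2)/2)
1/(-306006 + y(-553, -873)) = 1/(-306006 + (1/2)*I*(-553)*sqrt(6)*(1 + (-873)**2)) = 1/(-306006 + (1/2)*I*(-553)*sqrt(6)*(1 + 762129)) = 1/(-306006 + (1/2)*I*(-553)*sqrt(6)*762130) = 1/(-306006 - 210728945*I*sqrt(6))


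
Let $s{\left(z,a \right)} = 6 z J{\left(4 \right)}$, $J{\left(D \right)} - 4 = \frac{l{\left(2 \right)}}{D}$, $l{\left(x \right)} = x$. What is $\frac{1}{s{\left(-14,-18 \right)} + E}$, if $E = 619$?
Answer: $\frac{1}{241} \approx 0.0041494$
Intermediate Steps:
$J{\left(D \right)} = 4 + \frac{2}{D}$
$s{\left(z,a \right)} = 27 z$ ($s{\left(z,a \right)} = 6 z \left(4 + \frac{2}{4}\right) = 6 z \left(4 + 2 \cdot \frac{1}{4}\right) = 6 z \left(4 + \frac{1}{2}\right) = 6 z \frac{9}{2} = 27 z$)
$\frac{1}{s{\left(-14,-18 \right)} + E} = \frac{1}{27 \left(-14\right) + 619} = \frac{1}{-378 + 619} = \frac{1}{241}$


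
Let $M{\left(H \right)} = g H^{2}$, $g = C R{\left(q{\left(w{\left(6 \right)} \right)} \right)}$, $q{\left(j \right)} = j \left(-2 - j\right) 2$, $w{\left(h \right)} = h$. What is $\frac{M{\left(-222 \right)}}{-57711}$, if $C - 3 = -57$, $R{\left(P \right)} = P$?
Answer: $- \frac{85162752}{19237} \approx -4427.0$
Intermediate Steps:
$q{\left(j \right)} = 2 j \left(-2 - j\right)$
$C = -54$ ($C = 3 - 57 = -54$)
$g = 5184$ ($g = - 54 \left(\left(-2\right) 6 \left(2 + 6\right)\right) = - 54 \left(\left(-2\right) 6 \cdot 8\right) = \left(-54\right) \left(-96\right) = 5184$)
$M{\left(H \right)} = 5184 H^{2}$
$\frac{M{\left(-222 \right)}}{-57711} = \frac{5184 \left(-222\right)^{2}}{-57711} = 5184 \cdot 49284 \left(- \frac{1}{57711}\right) = 255488256 \left(- \frac{1}{57711}\right) = - \frac{85162752}{19237}$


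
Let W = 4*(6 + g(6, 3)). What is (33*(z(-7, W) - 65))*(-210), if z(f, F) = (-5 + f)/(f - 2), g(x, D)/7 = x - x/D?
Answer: 441210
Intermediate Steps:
g(x, D) = 7*x - 7*x/D (g(x, D) = 7*(x - x/D) = 7*x - 7*x/D)
W = 136 (W = 4*(6 + 7*6*(-1 + 3)/3) = 4*(6 + 7*6*(⅓)*2) = 4*(6 + 28) = 4*34 = 136)
z(f, F) = (-5 + f)/(-2 + f)
(33*(z(-7, W) - 65))*(-210) = (33*((-5 - 7)/(-2 - 7) - 65))*(-210) = (33*(-12/(-9) - 65))*(-210) = (33*(-⅑*(-12) - 65))*(-210) = (33*(4/3 - 65))*(-210) = (33*(-191/3))*(-210) = -2101*(-210) = 441210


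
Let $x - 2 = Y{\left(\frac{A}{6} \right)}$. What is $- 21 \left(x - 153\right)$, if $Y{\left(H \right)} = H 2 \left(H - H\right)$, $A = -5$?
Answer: $3171$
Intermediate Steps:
$Y{\left(H \right)} = 0$ ($Y{\left(H \right)} = 2 H 0 = 0$)
$x = 2$ ($x = 2 + 0 = 2$)
$- 21 \left(x - 153\right) = - 21 \left(2 - 153\right) = \left(-21\right) \left(-151\right) = 3171$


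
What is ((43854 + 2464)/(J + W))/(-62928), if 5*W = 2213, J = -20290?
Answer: 115795/3122392968 ≈ 3.7085e-5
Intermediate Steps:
W = 2213/5 (W = (1/5)*2213 = 2213/5 ≈ 442.60)
((43854 + 2464)/(J + W))/(-62928) = ((43854 + 2464)/(-20290 + 2213/5))/(-62928) = (46318/(-99237/5))*(-1/62928) = (46318*(-5/99237))*(-1/62928) = -231590/99237*(-1/62928) = 115795/3122392968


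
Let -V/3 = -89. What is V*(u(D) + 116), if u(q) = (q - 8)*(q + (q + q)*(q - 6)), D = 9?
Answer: 47793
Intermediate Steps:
V = 267 (V = -3*(-89) = 267)
u(q) = (-8 + q)*(q + 2*q*(-6 + q)) (u(q) = (-8 + q)*(q + (2*q)*(-6 + q)) = (-8 + q)*(q + 2*q*(-6 + q)))
V*(u(D) + 116) = 267*(9*(88 - 27*9 + 2*9²) + 116) = 267*(9*(88 - 243 + 2*81) + 116) = 267*(9*(88 - 243 + 162) + 116) = 267*(9*7 + 116) = 267*(63 + 116) = 267*179 = 47793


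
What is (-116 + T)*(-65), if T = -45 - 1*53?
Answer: 13910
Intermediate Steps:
T = -98 (T = -45 - 53 = -98)
(-116 + T)*(-65) = (-116 - 98)*(-65) = -214*(-65) = 13910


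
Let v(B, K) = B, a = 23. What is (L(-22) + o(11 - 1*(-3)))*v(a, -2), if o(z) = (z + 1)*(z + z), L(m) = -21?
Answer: 9177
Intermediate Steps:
o(z) = 2*z*(1 + z) (o(z) = (1 + z)*(2*z) = 2*z*(1 + z))
(L(-22) + o(11 - 1*(-3)))*v(a, -2) = (-21 + 2*(11 - 1*(-3))*(1 + (11 - 1*(-3))))*23 = (-21 + 2*(11 + 3)*(1 + (11 + 3)))*23 = (-21 + 2*14*(1 + 14))*23 = (-21 + 2*14*15)*23 = (-21 + 420)*23 = 399*23 = 9177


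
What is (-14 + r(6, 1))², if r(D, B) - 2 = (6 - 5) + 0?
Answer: 121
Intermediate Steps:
r(D, B) = 3 (r(D, B) = 2 + ((6 - 5) + 0) = 2 + (1 + 0) = 2 + 1 = 3)
(-14 + r(6, 1))² = (-14 + 3)² = (-11)² = 121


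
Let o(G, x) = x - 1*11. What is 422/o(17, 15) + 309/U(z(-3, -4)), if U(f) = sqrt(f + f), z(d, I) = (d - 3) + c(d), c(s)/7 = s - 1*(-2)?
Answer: 211/2 - 309*I*sqrt(26)/26 ≈ 105.5 - 60.6*I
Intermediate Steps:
c(s) = 14 + 7*s (c(s) = 7*(s - 1*(-2)) = 7*(s + 2) = 7*(2 + s) = 14 + 7*s)
o(G, x) = -11 + x (o(G, x) = x - 11 = -11 + x)
z(d, I) = 11 + 8*d (z(d, I) = (d - 3) + (14 + 7*d) = (-3 + d) + (14 + 7*d) = 11 + 8*d)
U(f) = sqrt(2)*sqrt(f) (U(f) = sqrt(2*f) = sqrt(2)*sqrt(f))
422/o(17, 15) + 309/U(z(-3, -4)) = 422/(-11 + 15) + 309/((sqrt(2)*sqrt(11 + 8*(-3)))) = 422/4 + 309/((sqrt(2)*sqrt(11 - 24))) = 422*(1/4) + 309/((sqrt(2)*sqrt(-13))) = 211/2 + 309/((sqrt(2)*(I*sqrt(13)))) = 211/2 + 309/((I*sqrt(26))) = 211/2 + 309*(-I*sqrt(26)/26) = 211/2 - 309*I*sqrt(26)/26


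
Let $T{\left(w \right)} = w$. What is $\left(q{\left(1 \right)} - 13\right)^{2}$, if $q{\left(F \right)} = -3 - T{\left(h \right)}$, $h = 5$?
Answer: $441$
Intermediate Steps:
$q{\left(F \right)} = -8$ ($q{\left(F \right)} = -3 - 5 = -8$)
$\left(q{\left(1 \right)} - 13\right)^{2} = \left(-8 - 13\right)^{2} = \left(-21\right)^{2} = 441$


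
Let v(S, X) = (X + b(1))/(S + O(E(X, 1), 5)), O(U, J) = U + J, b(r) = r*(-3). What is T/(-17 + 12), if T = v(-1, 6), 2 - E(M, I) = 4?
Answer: -3/10 ≈ -0.30000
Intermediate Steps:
b(r) = -3*r
E(M, I) = -2 (E(M, I) = 2 - 1*4 = 2 - 4 = -2)
O(U, J) = J + U
v(S, X) = (-3 + X)/(3 + S) (v(S, X) = (X - 3*1)/(S + (5 - 2)) = (X - 3)/(S + 3) = (-3 + X)/(3 + S))
T = 3/2 (T = (-3 + 6)/(3 - 1) = 3/2 ≈ 1.5000)
T/(-17 + 12) = 3/(2*(-17 + 12)) = (3/2)/(-5) = (3/2)*(-1/5) = -3/10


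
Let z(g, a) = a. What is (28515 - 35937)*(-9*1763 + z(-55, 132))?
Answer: 116785170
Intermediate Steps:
(28515 - 35937)*(-9*1763 + z(-55, 132)) = (28515 - 35937)*(-9*1763 + 132) = -7422*(-15867 + 132) = -7422*(-15735) = 116785170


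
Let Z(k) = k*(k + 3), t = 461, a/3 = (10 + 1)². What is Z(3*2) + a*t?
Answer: 167397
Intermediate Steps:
a = 363 (a = 3*(10 + 1)² = 3*11² = 3*121 = 363)
Z(k) = k*(3 + k)
Z(3*2) + a*t = (3*2)*(3 + 3*2) + 363*461 = 6*(3 + 6) + 167343 = 6*9 + 167343 = 54 + 167343 = 167397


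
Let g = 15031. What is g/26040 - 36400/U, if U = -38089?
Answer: 1520371759/991837560 ≈ 1.5329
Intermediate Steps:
g/26040 - 36400/U = 15031/26040 - 36400/(-38089) = 15031*(1/26040) - 36400*(-1/38089) = 15031/26040 + 36400/38089 = 1520371759/991837560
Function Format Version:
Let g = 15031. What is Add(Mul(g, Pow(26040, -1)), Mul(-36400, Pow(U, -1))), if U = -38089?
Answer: Rational(1520371759, 991837560) ≈ 1.5329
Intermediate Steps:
Add(Mul(g, Pow(26040, -1)), Mul(-36400, Pow(U, -1))) = Add(Mul(15031, Pow(26040, -1)), Mul(-36400, Pow(-38089, -1))) = Add(Mul(15031, Rational(1, 26040)), Mul(-36400, Rational(-1, 38089))) = Add(Rational(15031, 26040), Rational(36400, 38089)) = Rational(1520371759, 991837560)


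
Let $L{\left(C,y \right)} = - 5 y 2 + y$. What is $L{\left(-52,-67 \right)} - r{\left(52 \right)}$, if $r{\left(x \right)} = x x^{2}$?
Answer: $-140005$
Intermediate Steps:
$r{\left(x \right)} = x^{3}$
$L{\left(C,y \right)} = - 9 y$ ($L{\left(C,y \right)} = - 10 y + y = - 9 y$)
$L{\left(-52,-67 \right)} - r{\left(52 \right)} = \left(-9\right) \left(-67\right) - 52^{3} = 603 - 140608 = -140005$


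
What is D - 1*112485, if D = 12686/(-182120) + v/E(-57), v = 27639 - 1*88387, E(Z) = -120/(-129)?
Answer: -16189481789/91060 ≈ -1.7779e+5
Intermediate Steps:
E(Z) = 40/43 (E(Z) = -120*(-1/129) = 40/43)
v = -60748 (v = 27639 - 88387 = -60748)
D = -5946597689/91060 (D = 12686/(-182120) - 60748/40/43 = 12686*(-1/182120) - 60748*43/40 = -6343/91060 - 653041/10 = -5946597689/91060 ≈ -65304.)
D - 1*112485 = -5946597689/91060 - 1*112485 = -5946597689/91060 - 112485 = -16189481789/91060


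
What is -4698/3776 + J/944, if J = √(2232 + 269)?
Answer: -2349/1888 + √2501/944 ≈ -1.1912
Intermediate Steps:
J = √2501 ≈ 50.010
-4698/3776 + J/944 = -4698/3776 + √2501/944 = -4698*1/3776 + √2501*(1/944) = -2349/1888 + √2501/944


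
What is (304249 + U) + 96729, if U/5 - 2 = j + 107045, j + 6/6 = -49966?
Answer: 686378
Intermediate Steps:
j = -49967 (j = -1 - 49966 = -49967)
U = 285400 (U = 10 + 5*(-49967 + 107045) = 10 + 5*57078 = 10 + 285390 = 285400)
(304249 + U) + 96729 = (304249 + 285400) + 96729 = 589649 + 96729 = 686378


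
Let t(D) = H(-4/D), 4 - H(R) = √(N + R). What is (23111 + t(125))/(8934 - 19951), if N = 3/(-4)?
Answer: -1005/479 + I*√1955/550850 ≈ -2.0981 + 8.0268e-5*I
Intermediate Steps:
N = -¾ (N = 3*(-¼) = -¾ ≈ -0.75000)
H(R) = 4 - √(-¾ + R)
t(D) = 4 - √(-3 - 16/D)/2 (t(D) = 4 - √(-3 + 4*(-4/D))/2 = 4 - √(-3 - 16/D)/2)
(23111 + t(125))/(8934 - 19951) = (23111 + (4 - √(-3 - 16/125)/2))/(8934 - 19951) = (23111 + (4 - √(-3 - 16*1/125)/2))/(-11017) = (23111 + (4 - √(-3 - 16/125)/2))*(-1/11017) = (23111 + (4 - I*√1955/50))*(-1/11017) = (23115 - I*√1955/50)*(-1/11017) = -1005/479 + I*√1955/550850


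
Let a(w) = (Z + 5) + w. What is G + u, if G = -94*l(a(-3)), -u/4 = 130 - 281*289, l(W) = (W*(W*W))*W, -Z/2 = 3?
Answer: 300252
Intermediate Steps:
Z = -6 (Z = -2*3 = -6)
a(w) = -1 + w (a(w) = (-6 + 5) + w = -1 + w)
l(W) = W⁴ (l(W) = (W*W²)*W = W³*W = W⁴)
u = 324316 (u = -4*(130 - 281*289) = -4*(130 - 81209) = -4*(-81079) = 324316)
G = -24064 (G = -94*(-1 - 3)⁴ = -94*(-4)⁴ = -94*256 = -24064)
G + u = -24064 + 324316 = 300252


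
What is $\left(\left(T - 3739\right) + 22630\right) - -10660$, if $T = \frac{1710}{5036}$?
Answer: $\frac{74410273}{2518} \approx 29551.0$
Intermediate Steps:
$T = \frac{855}{2518}$ ($T = 1710 \cdot \frac{1}{5036} = \frac{855}{2518} \approx 0.33956$)
$\left(\left(T - 3739\right) + 22630\right) - -10660 = \left(\left(\frac{855}{2518} - 3739\right) + 22630\right) - -10660 = \left(\left(\frac{855}{2518} - 3739\right) + 22630\right) + 10660 = \left(- \frac{9413947}{2518} + 22630\right) + 10660 = \frac{47568393}{2518} + 10660 = \frac{74410273}{2518}$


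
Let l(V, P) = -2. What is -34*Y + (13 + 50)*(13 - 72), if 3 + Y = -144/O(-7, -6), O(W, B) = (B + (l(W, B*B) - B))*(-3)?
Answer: -2799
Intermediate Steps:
O(W, B) = 6 (O(W, B) = (B + (-2 - B))*(-3) = -2*(-3) = 6)
Y = -27 (Y = -3 - 144/6 = -3 - 144*1/6 = -3 - 24 = -27)
-34*Y + (13 + 50)*(13 - 72) = -34*(-27) + (13 + 50)*(13 - 72) = 918 + 63*(-59) = 918 - 3717 = -2799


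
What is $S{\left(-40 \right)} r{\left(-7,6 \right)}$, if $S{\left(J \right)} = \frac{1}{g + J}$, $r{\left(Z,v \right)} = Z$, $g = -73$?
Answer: $\frac{7}{113} \approx 0.061947$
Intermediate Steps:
$S{\left(J \right)} = \frac{1}{-73 + J}$
$S{\left(-40 \right)} r{\left(-7,6 \right)} = \frac{1}{-73 - 40} \left(-7\right) = \frac{1}{-113} \left(-7\right) = \left(- \frac{1}{113}\right) \left(-7\right) = \frac{7}{113}$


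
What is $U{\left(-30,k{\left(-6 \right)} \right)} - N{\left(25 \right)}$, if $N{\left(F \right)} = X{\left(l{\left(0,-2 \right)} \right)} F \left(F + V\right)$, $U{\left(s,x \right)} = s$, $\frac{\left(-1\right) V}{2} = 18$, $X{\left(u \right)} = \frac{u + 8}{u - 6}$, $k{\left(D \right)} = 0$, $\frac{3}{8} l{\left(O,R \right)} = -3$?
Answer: $-30$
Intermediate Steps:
$l{\left(O,R \right)} = -8$ ($l{\left(O,R \right)} = \frac{8}{3} \left(-3\right) = -8$)
$X{\left(u \right)} = \frac{8 + u}{-6 + u}$
$V = -36$ ($V = \left(-2\right) 18 = -36$)
$N{\left(F \right)} = 0$ ($N{\left(F \right)} = \frac{8 - 8}{-6 - 8} F \left(F - 36\right) = \frac{1}{-14} \cdot 0 F \left(-36 + F\right) = \left(- \frac{1}{14}\right) 0 F \left(-36 + F\right) = 0 F \left(-36 + F\right) = 0 \left(-36 + F\right) = 0$)
$U{\left(-30,k{\left(-6 \right)} \right)} - N{\left(25 \right)} = -30 - 0 = -30 + 0 = -30$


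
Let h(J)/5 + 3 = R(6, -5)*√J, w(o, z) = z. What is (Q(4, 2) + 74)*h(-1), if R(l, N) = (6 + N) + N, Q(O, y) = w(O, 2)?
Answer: -1140 - 1520*I ≈ -1140.0 - 1520.0*I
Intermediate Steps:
Q(O, y) = 2
R(l, N) = 6 + 2*N
h(J) = -15 - 20*√J (h(J) = -15 + 5*((6 + 2*(-5))*√J) = -15 + 5*((6 - 10)*√J) = -15 + 5*(-4*√J) = -15 - 20*√J)
(Q(4, 2) + 74)*h(-1) = (2 + 74)*(-15 - 20*I) = 76*(-15 - 20*I) = -1140 - 1520*I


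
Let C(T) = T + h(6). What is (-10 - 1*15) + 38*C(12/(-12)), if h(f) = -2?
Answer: -139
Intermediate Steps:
C(T) = -2 + T (C(T) = T - 2 = -2 + T)
(-10 - 1*15) + 38*C(12/(-12)) = (-10 - 1*15) + 38*(-2 + 12/(-12)) = (-10 - 15) + 38*(-2 + 12*(-1/12)) = -25 + 38*(-2 - 1) = -25 + 38*(-3) = -25 - 114 = -139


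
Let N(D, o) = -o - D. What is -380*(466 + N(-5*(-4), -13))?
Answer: -174420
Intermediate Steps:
N(D, o) = -D - o
-380*(466 + N(-5*(-4), -13)) = -380*(466 + (-(-5)*(-4) - 1*(-13))) = -380*(466 + (-1*20 + 13)) = -380*(466 + (-20 + 13)) = -380*(466 - 7) = -380*459 = -174420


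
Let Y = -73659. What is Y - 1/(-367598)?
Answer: -27076901081/367598 ≈ -73659.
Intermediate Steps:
Y - 1/(-367598) = -73659 - 1/(-367598) = -73659 - 1*(-1/367598) = -73659 + 1/367598 = -27076901081/367598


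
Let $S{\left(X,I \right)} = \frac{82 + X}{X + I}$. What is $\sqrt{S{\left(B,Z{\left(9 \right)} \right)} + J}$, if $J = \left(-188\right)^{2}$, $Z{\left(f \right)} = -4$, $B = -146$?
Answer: $\frac{116 \sqrt{591}}{15} \approx 188.0$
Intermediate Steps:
$S{\left(X,I \right)} = \frac{82 + X}{I + X}$
$J = 35344$
$\sqrt{S{\left(B,Z{\left(9 \right)} \right)} + J} = \sqrt{\frac{82 - 146}{-4 - 146} + 35344} = \sqrt{\frac{1}{-150} \left(-64\right) + 35344} = \sqrt{\left(- \frac{1}{150}\right) \left(-64\right) + 35344} = \sqrt{\frac{32}{75} + 35344} = \sqrt{\frac{2650832}{75}} = \frac{116 \sqrt{591}}{15}$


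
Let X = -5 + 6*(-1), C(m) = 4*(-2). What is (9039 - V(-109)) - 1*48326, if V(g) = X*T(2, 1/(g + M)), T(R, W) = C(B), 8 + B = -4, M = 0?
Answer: -39375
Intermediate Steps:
B = -12 (B = -8 - 4 = -12)
C(m) = -8
T(R, W) = -8
X = -11 (X = -5 - 6 = -11)
V(g) = 88 (V(g) = -11*(-8) = 88)
(9039 - V(-109)) - 1*48326 = (9039 - 1*88) - 1*48326 = (9039 - 88) - 48326 = 8951 - 48326 = -39375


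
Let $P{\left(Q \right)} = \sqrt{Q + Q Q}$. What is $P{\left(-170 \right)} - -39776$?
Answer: $39776 + 13 \sqrt{170} \approx 39946.0$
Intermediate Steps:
$P{\left(Q \right)} = \sqrt{Q + Q^{2}}$
$P{\left(-170 \right)} - -39776 = \sqrt{- 170 \left(1 - 170\right)} - -39776 = \sqrt{\left(-170\right) \left(-169\right)} + 39776 = \sqrt{28730} + 39776 = 13 \sqrt{170} + 39776 = 39776 + 13 \sqrt{170}$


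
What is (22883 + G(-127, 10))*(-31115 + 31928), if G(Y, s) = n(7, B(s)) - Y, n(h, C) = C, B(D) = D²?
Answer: 18788430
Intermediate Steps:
G(Y, s) = s² - Y
(22883 + G(-127, 10))*(-31115 + 31928) = (22883 + (10² - 1*(-127)))*(-31115 + 31928) = (22883 + (100 + 127))*813 = (22883 + 227)*813 = 23110*813 = 18788430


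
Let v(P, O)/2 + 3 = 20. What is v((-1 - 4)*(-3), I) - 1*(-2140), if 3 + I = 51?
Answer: 2174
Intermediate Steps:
I = 48 (I = -3 + 51 = 48)
v(P, O) = 34 (v(P, O) = -6 + 2*20 = -6 + 40 = 34)
v((-1 - 4)*(-3), I) - 1*(-2140) = 34 - 1*(-2140) = 34 + 2140 = 2174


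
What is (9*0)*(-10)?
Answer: 0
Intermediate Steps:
(9*0)*(-10) = 0*(-10) = 0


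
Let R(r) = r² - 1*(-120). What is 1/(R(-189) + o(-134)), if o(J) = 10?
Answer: 1/35851 ≈ 2.7893e-5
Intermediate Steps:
R(r) = 120 + r² (R(r) = r² + 120 = 120 + r²)
1/(R(-189) + o(-134)) = 1/((120 + (-189)²) + 10) = 1/((120 + 35721) + 10) = 1/(35841 + 10) = 1/35851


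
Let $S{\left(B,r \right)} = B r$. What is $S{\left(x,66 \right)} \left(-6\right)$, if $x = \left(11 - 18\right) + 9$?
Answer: $-792$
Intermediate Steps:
$x = 2$ ($x = -7 + 9 = 2$)
$S{\left(x,66 \right)} \left(-6\right) = 2 \cdot 66 \left(-6\right) = 132 \left(-6\right) = -792$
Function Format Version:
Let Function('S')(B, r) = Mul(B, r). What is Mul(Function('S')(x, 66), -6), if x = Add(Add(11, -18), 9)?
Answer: -792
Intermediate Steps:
x = 2 (x = Add(-7, 9) = 2)
Mul(Function('S')(x, 66), -6) = Mul(Mul(2, 66), -6) = Mul(132, -6) = -792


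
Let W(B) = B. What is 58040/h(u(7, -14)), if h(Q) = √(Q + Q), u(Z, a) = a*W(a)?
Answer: 14510*√2/7 ≈ 2931.5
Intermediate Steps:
u(Z, a) = a² (u(Z, a) = a*a = a²)
h(Q) = √2*√Q (h(Q) = √(2*Q) = √2*√Q)
58040/h(u(7, -14)) = 58040/((√2*√((-14)²))) = 58040/((√2*√196)) = 58040/((√2*14)) = 58040/((14*√2)) = 58040*(√2/28) = 14510*√2/7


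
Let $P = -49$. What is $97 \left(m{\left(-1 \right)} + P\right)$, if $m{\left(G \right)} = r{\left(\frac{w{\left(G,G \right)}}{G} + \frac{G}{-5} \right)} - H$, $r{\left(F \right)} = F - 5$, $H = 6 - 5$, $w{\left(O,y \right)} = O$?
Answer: $- \frac{26093}{5} \approx -5218.6$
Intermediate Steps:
$H = 1$ ($H = 6 - 5 = 1$)
$r{\left(F \right)} = -5 + F$ ($r{\left(F \right)} = F - 5 = -5 + F$)
$m{\left(G \right)} = -5 - \frac{G}{5}$ ($m{\left(G \right)} = \left(-5 + \left(\frac{G}{G} + \frac{G}{-5}\right)\right) - 1 = \left(-5 + \left(1 + G \left(- \frac{1}{5}\right)\right)\right) - 1 = \left(-5 - \left(-1 + \frac{G}{5}\right)\right) - 1 = \left(-4 - \frac{G}{5}\right) - 1 = -5 - \frac{G}{5}$)
$97 \left(m{\left(-1 \right)} + P\right) = 97 \left(\left(-5 - - \frac{1}{5}\right) - 49\right) = 97 \left(\left(-5 + \frac{1}{5}\right) - 49\right) = 97 \left(- \frac{24}{5} - 49\right) = 97 \left(- \frac{269}{5}\right) = - \frac{26093}{5}$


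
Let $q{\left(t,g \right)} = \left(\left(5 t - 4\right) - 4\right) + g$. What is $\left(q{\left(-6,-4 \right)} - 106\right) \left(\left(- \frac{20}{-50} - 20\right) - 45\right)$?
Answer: $\frac{47804}{5} \approx 9560.8$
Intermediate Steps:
$q{\left(t,g \right)} = -8 + g + 5 t$ ($q{\left(t,g \right)} = \left(\left(-4 + 5 t\right) - 4\right) + g = \left(-8 + 5 t\right) + g = -8 + g + 5 t$)
$\left(q{\left(-6,-4 \right)} - 106\right) \left(\left(- \frac{20}{-50} - 20\right) - 45\right) = \left(\left(-8 - 4 + 5 \left(-6\right)\right) - 106\right) \left(\left(- \frac{20}{-50} - 20\right) - 45\right) = \left(\left(-8 - 4 - 30\right) - 106\right) \left(\left(\left(-20\right) \left(- \frac{1}{50}\right) - 20\right) - 45\right) = \left(-42 - 106\right) \left(\left(\frac{2}{5} - 20\right) - 45\right) = - 148 \left(- \frac{98}{5} - 45\right) = \left(-148\right) \left(- \frac{323}{5}\right) = \frac{47804}{5}$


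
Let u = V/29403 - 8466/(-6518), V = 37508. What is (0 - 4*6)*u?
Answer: -1973611768/31941459 ≈ -61.788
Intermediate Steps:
u = 246701471/95824377 (u = 37508/29403 - 8466/(-6518) = 37508*(1/29403) - 8466*(-1/6518) = 37508/29403 + 4233/3259 = 246701471/95824377 ≈ 2.5745)
(0 - 4*6)*u = (0 - 4*6)*(246701471/95824377) = (0 - 24)*(246701471/95824377) = -24*246701471/95824377 = -1973611768/31941459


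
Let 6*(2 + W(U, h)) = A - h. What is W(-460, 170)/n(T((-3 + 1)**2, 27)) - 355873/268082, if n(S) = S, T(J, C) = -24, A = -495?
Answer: 65122901/19301904 ≈ 3.3739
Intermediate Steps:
W(U, h) = -169/2 - h/6 (W(U, h) = -2 + (-495 - h)/6 = -2 + (-165/2 - h/6) = -169/2 - h/6)
W(-460, 170)/n(T((-3 + 1)**2, 27)) - 355873/268082 = (-169/2 - 1/6*170)/(-24) - 355873/268082 = (-169/2 - 85/3)*(-1/24) - 355873*1/268082 = -677/6*(-1/24) - 355873/268082 = 677/144 - 355873/268082 = 65122901/19301904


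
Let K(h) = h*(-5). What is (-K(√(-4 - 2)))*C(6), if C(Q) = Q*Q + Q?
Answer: 210*I*√6 ≈ 514.39*I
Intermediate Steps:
C(Q) = Q + Q² (C(Q) = Q² + Q = Q + Q²)
K(h) = -5*h
(-K(√(-4 - 2)))*C(6) = (-(-5)*√(-4 - 2))*(6*(1 + 6)) = (-(-5)*√(-6))*(6*7) = -(-5)*I*√6*42 = (5*I*√6)*42 = 210*I*√6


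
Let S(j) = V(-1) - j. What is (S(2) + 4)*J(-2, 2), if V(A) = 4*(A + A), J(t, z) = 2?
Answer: -12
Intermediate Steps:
V(A) = 8*A (V(A) = 4*(2*A) = 8*A)
S(j) = -8 - j (S(j) = 8*(-1) - j = -8 - j)
(S(2) + 4)*J(-2, 2) = ((-8 - 1*2) + 4)*2 = ((-8 - 2) + 4)*2 = (-10 + 4)*2 = -6*2 = -12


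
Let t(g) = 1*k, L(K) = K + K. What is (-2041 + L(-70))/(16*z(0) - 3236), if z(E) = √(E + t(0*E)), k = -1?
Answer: 1764429/2617988 + 2181*I/654497 ≈ 0.67396 + 0.0033323*I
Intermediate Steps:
L(K) = 2*K
t(g) = -1 (t(g) = 1*(-1) = -1)
z(E) = √(-1 + E) (z(E) = √(E - 1) = √(-1 + E))
(-2041 + L(-70))/(16*z(0) - 3236) = (-2041 + 2*(-70))/(16*√(-1 + 0) - 3236) = (-2041 - 140)/(16*√(-1) - 3236) = -2181/(16*I - 3236) = -2181*(-3236 - 16*I)/10471952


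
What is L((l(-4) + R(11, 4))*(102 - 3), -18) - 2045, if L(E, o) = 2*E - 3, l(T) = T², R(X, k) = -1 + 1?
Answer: 1120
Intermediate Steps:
R(X, k) = 0
L(E, o) = -3 + 2*E
L((l(-4) + R(11, 4))*(102 - 3), -18) - 2045 = (-3 + 2*(((-4)² + 0)*(102 - 3))) - 2045 = (-3 + 2*((16 + 0)*99)) - 2045 = (-3 + 2*(16*99)) - 2045 = (-3 + 2*1584) - 2045 = (-3 + 3168) - 2045 = 3165 - 2045 = 1120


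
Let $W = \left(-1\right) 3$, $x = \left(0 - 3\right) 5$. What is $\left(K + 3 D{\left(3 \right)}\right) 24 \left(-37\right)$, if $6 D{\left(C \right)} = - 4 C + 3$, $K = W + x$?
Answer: $19980$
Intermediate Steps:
$x = -15$ ($x = \left(-3\right) 5 = -15$)
$W = -3$
$K = -18$ ($K = -3 - 15 = -18$)
$D{\left(C \right)} = \frac{1}{2} - \frac{2 C}{3}$ ($D{\left(C \right)} = \frac{- 4 C + 3}{6} = \frac{3 - 4 C}{6} = \frac{1}{2} - \frac{2 C}{3}$)
$\left(K + 3 D{\left(3 \right)}\right) 24 \left(-37\right) = \left(-18 + 3 \left(\frac{1}{2} - 2\right)\right) 24 \left(-37\right) = \left(-18 + 3 \left(- \frac{3}{2}\right)\right) 24 \left(-37\right) = \left(-18 - \frac{9}{2}\right) 24 \left(-37\right) = \left(- \frac{45}{2}\right) 24 \left(-37\right) = \left(-540\right) \left(-37\right) = 19980$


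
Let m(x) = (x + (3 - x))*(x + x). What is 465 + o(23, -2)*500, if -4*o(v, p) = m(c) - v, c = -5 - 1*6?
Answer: 11590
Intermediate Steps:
c = -11 (c = -5 - 6 = -11)
m(x) = 6*x (m(x) = 3*(2*x) = 6*x)
o(v, p) = 33/2 + v/4 (o(v, p) = -(6*(-11) - v)/4 = -(-66 - v)/4 = 33/2 + v/4)
465 + o(23, -2)*500 = 465 + (33/2 + (¼)*23)*500 = 465 + (33/2 + 23/4)*500 = 465 + (89/4)*500 = 465 + 11125 = 11590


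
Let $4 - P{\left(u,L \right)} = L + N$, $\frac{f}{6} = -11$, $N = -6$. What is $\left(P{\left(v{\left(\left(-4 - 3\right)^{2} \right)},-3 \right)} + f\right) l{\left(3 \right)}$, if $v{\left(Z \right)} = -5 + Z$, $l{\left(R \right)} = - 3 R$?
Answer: $477$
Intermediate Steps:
$f = -66$ ($f = 6 \left(-11\right) = -66$)
$P{\left(u,L \right)} = 10 - L$ ($P{\left(u,L \right)} = 4 - \left(L - 6\right) = 4 - \left(-6 + L\right) = 10 - L$)
$\left(P{\left(v{\left(\left(-4 - 3\right)^{2} \right)},-3 \right)} + f\right) l{\left(3 \right)} = \left(\left(10 - -3\right) - 66\right) \left(\left(-3\right) 3\right) = \left(\left(10 + 3\right) - 66\right) \left(-9\right) = \left(13 - 66\right) \left(-9\right) = \left(-53\right) \left(-9\right) = 477$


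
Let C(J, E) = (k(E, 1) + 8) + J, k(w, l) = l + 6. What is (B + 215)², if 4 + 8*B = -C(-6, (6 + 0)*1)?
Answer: 2913849/64 ≈ 45529.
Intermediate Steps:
k(w, l) = 6 + l
C(J, E) = 15 + J (C(J, E) = ((6 + 1) + 8) + J = (7 + 8) + J = 15 + J)
B = -13/8 (B = -½ + (-(15 - 6))/8 = -½ + (-1*9)/8 = -½ + (⅛)*(-9) = -½ - 9/8 = -13/8 ≈ -1.6250)
(B + 215)² = (-13/8 + 215)² = (1707/8)² = 2913849/64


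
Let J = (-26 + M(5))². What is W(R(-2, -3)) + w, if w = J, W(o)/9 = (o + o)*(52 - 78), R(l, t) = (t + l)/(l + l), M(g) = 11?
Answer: -360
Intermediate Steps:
R(l, t) = (l + t)/(2*l) (R(l, t) = (l + t)/((2*l)) = (l + t)*(1/(2*l)) = (l + t)/(2*l))
W(o) = -468*o (W(o) = 9*((o + o)*(52 - 78)) = 9*((2*o)*(-26)) = 9*(-52*o) = -468*o)
J = 225 (J = (-26 + 11)² = (-15)² = 225)
w = 225
W(R(-2, -3)) + w = -234*(-2 - 3)/(-2) + 225 = -234*(-1)*(-5)/2 + 225 = -468*5/4 + 225 = -585 + 225 = -360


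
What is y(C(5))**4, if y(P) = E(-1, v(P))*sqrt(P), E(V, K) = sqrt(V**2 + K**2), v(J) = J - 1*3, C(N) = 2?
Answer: 16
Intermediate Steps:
v(J) = -3 + J (v(J) = J - 3 = -3 + J)
E(V, K) = sqrt(K**2 + V**2)
y(P) = sqrt(P)*sqrt(1 + (-3 + P)**2) (y(P) = sqrt((-3 + P)**2 + (-1)**2)*sqrt(P) = sqrt((-3 + P)**2 + 1)*sqrt(P) = sqrt(1 + (-3 + P)**2)*sqrt(P) = sqrt(P)*sqrt(1 + (-3 + P)**2))
y(C(5))**4 = (sqrt(2)*sqrt(1 + (-3 + 2)**2))**4 = (sqrt(2)*sqrt(1 + (-1)**2))**4 = (sqrt(2)*sqrt(1 + 1))**4 = (sqrt(2)*sqrt(2))**4 = 2**4 = 16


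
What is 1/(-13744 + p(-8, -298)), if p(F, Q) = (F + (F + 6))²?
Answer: -1/13644 ≈ -7.3292e-5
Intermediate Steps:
p(F, Q) = (6 + 2*F)² (p(F, Q) = (F + (6 + F))² = (6 + 2*F)²)
1/(-13744 + p(-8, -298)) = 1/(-13744 + 4*(3 - 8)²) = 1/(-13744 + 4*(-5)²) = 1/(-13744 + 4*25) = 1/(-13744 + 100) = 1/(-13644) = -1/13644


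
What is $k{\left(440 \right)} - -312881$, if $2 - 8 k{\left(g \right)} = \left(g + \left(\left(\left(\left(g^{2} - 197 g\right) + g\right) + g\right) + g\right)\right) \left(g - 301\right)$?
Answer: $- \frac{6301735}{4} \approx -1.5754 \cdot 10^{6}$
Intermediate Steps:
$k{\left(g \right)} = \frac{1}{4} - \frac{\left(-301 + g\right) \left(g^{2} - 193 g\right)}{8}$ ($k{\left(g \right)} = \frac{1}{4} - \frac{\left(g + \left(\left(\left(\left(g^{2} - 197 g\right) + g\right) + g\right) + g\right)\right) \left(g - 301\right)}{8} = \frac{1}{4} - \frac{\left(g + \left(\left(\left(g^{2} - 196 g\right) + g\right) + g\right)\right) \left(-301 + g\right)}{8} = \frac{1}{4} - \frac{\left(g + \left(\left(g^{2} - 195 g\right) + g\right)\right) \left(-301 + g\right)}{8} = \frac{1}{4} - \frac{\left(g + \left(g^{2} - 194 g\right)\right) \left(-301 + g\right)}{8} = \frac{1}{4} - \frac{\left(g^{2} - 193 g\right) \left(-301 + g\right)}{8} = \frac{1}{4} - \frac{\left(-301 + g\right) \left(g^{2} - 193 g\right)}{8}$)
$k{\left(440 \right)} - -312881 = \left(\frac{1}{4} - 3195115 - \frac{440^{3}}{8} + \frac{247 \cdot 440^{2}}{4}\right) - -312881 = \left(\frac{1}{4} - 3195115 - 10648000 + \frac{247}{4} \cdot 193600\right) + 312881 = \left(\frac{1}{4} - 3195115 - 10648000 + 11954800\right) + 312881 = - \frac{7553259}{4} + 312881 = - \frac{6301735}{4}$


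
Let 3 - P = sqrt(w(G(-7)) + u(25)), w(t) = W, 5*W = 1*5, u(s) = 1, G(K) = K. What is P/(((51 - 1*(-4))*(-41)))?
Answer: -3/2255 + sqrt(2)/2255 ≈ -0.00070323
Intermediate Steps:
W = 1 (W = (1*5)/5 = (1/5)*5 = 1)
w(t) = 1
P = 3 - sqrt(2) (P = 3 - sqrt(1 + 1) = 3 - sqrt(2) ≈ 1.5858)
P/(((51 - 1*(-4))*(-41))) = (3 - sqrt(2))/(((51 - 1*(-4))*(-41))) = (3 - sqrt(2))/(((51 + 4)*(-41))) = (3 - sqrt(2))/((55*(-41))) = (3 - sqrt(2))/(-2255) = (3 - sqrt(2))*(-1/2255) = -3/2255 + sqrt(2)/2255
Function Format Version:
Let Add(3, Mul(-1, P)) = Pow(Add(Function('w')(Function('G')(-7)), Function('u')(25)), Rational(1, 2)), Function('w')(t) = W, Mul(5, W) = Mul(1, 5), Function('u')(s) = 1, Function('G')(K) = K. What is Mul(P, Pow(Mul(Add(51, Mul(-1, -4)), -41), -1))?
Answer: Add(Rational(-3, 2255), Mul(Rational(1, 2255), Pow(2, Rational(1, 2)))) ≈ -0.00070323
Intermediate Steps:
W = 1 (W = Mul(Rational(1, 5), Mul(1, 5)) = Mul(Rational(1, 5), 5) = 1)
Function('w')(t) = 1
P = Add(3, Mul(-1, Pow(2, Rational(1, 2)))) (P = Add(3, Mul(-1, Pow(Add(1, 1), Rational(1, 2)))) = Add(3, Mul(-1, Pow(2, Rational(1, 2)))) ≈ 1.5858)
Mul(P, Pow(Mul(Add(51, Mul(-1, -4)), -41), -1)) = Mul(Add(3, Mul(-1, Pow(2, Rational(1, 2)))), Pow(Mul(Add(51, Mul(-1, -4)), -41), -1)) = Mul(Add(3, Mul(-1, Pow(2, Rational(1, 2)))), Pow(Mul(Add(51, 4), -41), -1)) = Mul(Add(3, Mul(-1, Pow(2, Rational(1, 2)))), Pow(Mul(55, -41), -1)) = Mul(Add(3, Mul(-1, Pow(2, Rational(1, 2)))), Pow(-2255, -1)) = Mul(Add(3, Mul(-1, Pow(2, Rational(1, 2)))), Rational(-1, 2255)) = Add(Rational(-3, 2255), Mul(Rational(1, 2255), Pow(2, Rational(1, 2))))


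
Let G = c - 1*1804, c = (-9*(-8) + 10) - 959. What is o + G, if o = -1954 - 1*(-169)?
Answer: -4466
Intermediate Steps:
c = -877 (c = (72 + 10) - 959 = 82 - 959 = -877)
G = -2681 (G = -877 - 1*1804 = -877 - 1804 = -2681)
o = -1785 (o = -1954 + 169 = -1785)
o + G = -1785 - 2681 = -4466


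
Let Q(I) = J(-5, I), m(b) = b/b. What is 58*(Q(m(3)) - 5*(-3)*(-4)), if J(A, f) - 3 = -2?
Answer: -3422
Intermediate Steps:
m(b) = 1
J(A, f) = 1 (J(A, f) = 3 - 2 = 1)
Q(I) = 1
58*(Q(m(3)) - 5*(-3)*(-4)) = 58*(1 - 5*(-3)*(-4)) = 58*(1 + 15*(-4)) = 58*(1 - 60) = 58*(-59) = -3422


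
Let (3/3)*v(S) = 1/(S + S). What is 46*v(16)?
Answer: 23/16 ≈ 1.4375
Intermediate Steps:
v(S) = 1/(2*S) (v(S) = 1/(S + S) = 1/(2*S))
46*v(16) = 46*((½)/16) = 46*((½)*(1/16)) = 46*(1/32) = 23/16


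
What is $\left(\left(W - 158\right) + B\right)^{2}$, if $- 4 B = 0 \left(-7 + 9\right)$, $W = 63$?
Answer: $9025$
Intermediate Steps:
$B = 0$ ($B = - \frac{0 \left(-7 + 9\right)}{4} = - \frac{0 \cdot 2}{4} = \left(- \frac{1}{4}\right) 0 = 0$)
$\left(\left(W - 158\right) + B\right)^{2} = \left(\left(63 - 158\right) + 0\right)^{2} = \left(-95 + 0\right)^{2} = \left(-95\right)^{2} = 9025$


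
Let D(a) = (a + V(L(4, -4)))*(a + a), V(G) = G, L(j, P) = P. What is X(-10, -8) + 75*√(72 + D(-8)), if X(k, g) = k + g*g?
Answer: 54 + 150*√66 ≈ 1272.6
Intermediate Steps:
X(k, g) = k + g²
D(a) = 2*a*(-4 + a) (D(a) = (a - 4)*(a + a) = (-4 + a)*(2*a) = 2*a*(-4 + a))
X(-10, -8) + 75*√(72 + D(-8)) = (-10 + (-8)²) + 75*√(72 + 2*(-8)*(-4 - 8)) = (-10 + 64) + 75*√(72 + 2*(-8)*(-12)) = 54 + 75*√(72 + 192) = 54 + 75*√264 = 54 + 75*(2*√66) = 54 + 150*√66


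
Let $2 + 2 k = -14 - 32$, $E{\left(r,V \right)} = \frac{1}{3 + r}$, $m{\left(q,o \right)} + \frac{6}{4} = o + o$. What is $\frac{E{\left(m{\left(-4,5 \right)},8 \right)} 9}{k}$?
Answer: $- \frac{3}{92} \approx -0.032609$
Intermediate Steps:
$m{\left(q,o \right)} = - \frac{3}{2} + 2 o$ ($m{\left(q,o \right)} = - \frac{3}{2} + \left(o + o\right) = - \frac{3}{2} + 2 o$)
$k = -24$ ($k = -1 + \frac{-14 - 32}{2} = -1 + \frac{1}{2} \left(-46\right) = -1 - 23 = -24$)
$\frac{E{\left(m{\left(-4,5 \right)},8 \right)} 9}{k} = \frac{\frac{1}{3 + \left(- \frac{3}{2} + 2 \cdot 5\right)} 9}{-24} = \frac{1}{3 + \left(- \frac{3}{2} + 10\right)} 9 \left(- \frac{1}{24}\right) = \frac{1}{3 + \frac{17}{2}} \cdot 9 \left(- \frac{1}{24}\right) = \frac{1}{\frac{23}{2}} \cdot 9 \left(- \frac{1}{24}\right) = \frac{2}{23} \cdot 9 \left(- \frac{1}{24}\right) = \frac{18}{23} \left(- \frac{1}{24}\right) = - \frac{3}{92}$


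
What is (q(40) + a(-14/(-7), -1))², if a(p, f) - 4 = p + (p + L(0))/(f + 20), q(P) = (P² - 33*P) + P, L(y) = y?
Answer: 38390416/361 ≈ 1.0634e+5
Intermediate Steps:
q(P) = P² - 32*P
a(p, f) = 4 + p + p/(20 + f) (a(p, f) = 4 + (p + (p + 0)/(f + 20)) = 4 + (p + p/(20 + f)) = 4 + p + p/(20 + f))
(q(40) + a(-14/(-7), -1))² = (40*(-32 + 40) + (80 + 4*(-1) + 21*(-14/(-7)) - (-14)/(-7))/(20 - 1))² = (40*8 + (80 - 4 + 21*(-14*(-⅐)) - (-14)*(-1)/7)/19)² = (320 + (80 - 4 + 21*2 - 1*2)/19)² = (320 + (80 - 4 + 42 - 2)/19)² = (320 + (1/19)*116)² = (320 + 116/19)² = (6196/19)² = 38390416/361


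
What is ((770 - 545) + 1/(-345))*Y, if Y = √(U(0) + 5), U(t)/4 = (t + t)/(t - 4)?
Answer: 77624*√5/345 ≈ 503.11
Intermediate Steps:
U(t) = 8*t/(-4 + t) (U(t) = 4*((t + t)/(t - 4)) = 4*((2*t)/(-4 + t)) = 4*(2*t/(-4 + t)) = 8*t/(-4 + t))
Y = √5 (Y = √(8*0/(-4 + 0) + 5) = √(8*0/(-4) + 5) = √(8*0*(-¼) + 5) = √(0 + 5) = √5 ≈ 2.2361)
((770 - 545) + 1/(-345))*Y = ((770 - 545) + 1/(-345))*√5 = (225 - 1/345)*√5 = 77624*√5/345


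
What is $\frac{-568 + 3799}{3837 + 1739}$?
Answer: $\frac{3231}{5576} \approx 0.57945$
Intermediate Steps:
$\frac{-568 + 3799}{3837 + 1739} = \frac{3231}{5576}$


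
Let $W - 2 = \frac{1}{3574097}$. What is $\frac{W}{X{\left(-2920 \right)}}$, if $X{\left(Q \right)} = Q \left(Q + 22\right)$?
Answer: $\frac{1429639}{6048916133904} \approx 2.3635 \cdot 10^{-7}$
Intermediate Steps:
$X{\left(Q \right)} = Q \left(22 + Q\right)$
$W = \frac{7148195}{3574097}$ ($W = 2 + \frac{1}{3574097} = \frac{7148195}{3574097} \approx 2.0$)
$\frac{W}{X{\left(-2920 \right)}} = \frac{7148195}{3574097 \left(- 2920 \left(22 - 2920\right)\right)} = \frac{7148195}{3574097 \left(\left(-2920\right) \left(-2898\right)\right)} = \frac{7148195}{3574097 \cdot 8462160} = \frac{7148195}{3574097} \cdot \frac{1}{8462160} = \frac{1429639}{6048916133904}$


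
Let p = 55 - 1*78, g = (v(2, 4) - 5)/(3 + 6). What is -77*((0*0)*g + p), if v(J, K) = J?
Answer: 1771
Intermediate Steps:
g = -1/3 (g = (2 - 5)/(3 + 6) = -3/9 = -3*1/9 = -1/3 ≈ -0.33333)
p = -23 (p = 55 - 78 = -23)
-77*((0*0)*g + p) = -77*((0*0)*(-1/3) - 23) = -77*(0*(-1/3) - 23) = -77*(0 - 23) = -77*(-23) = 1771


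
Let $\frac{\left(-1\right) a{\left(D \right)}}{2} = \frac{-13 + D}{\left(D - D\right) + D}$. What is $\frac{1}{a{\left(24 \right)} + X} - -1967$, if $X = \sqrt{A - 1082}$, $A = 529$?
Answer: $\frac{156874019}{79753} - \frac{144 i \sqrt{553}}{79753} \approx 1967.0 - 0.04246 i$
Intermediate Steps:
$a{\left(D \right)} = - \frac{2 \left(-13 + D\right)}{D}$ ($a{\left(D \right)} = - 2 \frac{-13 + D}{\left(D - D\right) + D} = - 2 \frac{-13 + D}{0 + D} = - 2 \frac{-13 + D}{D} = - \frac{2 \left(-13 + D\right)}{D}$)
$X = i \sqrt{553}$ ($X = \sqrt{529 - 1082} = \sqrt{-553} = i \sqrt{553} \approx 23.516 i$)
$\frac{1}{a{\left(24 \right)} + X} - -1967 = \frac{1}{\left(-2 + \frac{26}{24}\right) + i \sqrt{553}} - -1967 = \frac{1}{\left(-2 + 26 \cdot \frac{1}{24}\right) + i \sqrt{553}} + 1967 = \frac{1}{\left(-2 + \frac{13}{12}\right) + i \sqrt{553}} + 1967 = \frac{1}{- \frac{11}{12} + i \sqrt{553}} + 1967 = 1967 + \frac{1}{- \frac{11}{12} + i \sqrt{553}}$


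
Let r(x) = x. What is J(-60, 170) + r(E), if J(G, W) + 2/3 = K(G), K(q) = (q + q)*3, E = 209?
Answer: -455/3 ≈ -151.67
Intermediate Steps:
K(q) = 6*q (K(q) = (2*q)*3 = 6*q)
J(G, W) = -2/3 + 6*G
J(-60, 170) + r(E) = (-2/3 + 6*(-60)) + 209 = (-2/3 - 360) + 209 = -1082/3 + 209 = -455/3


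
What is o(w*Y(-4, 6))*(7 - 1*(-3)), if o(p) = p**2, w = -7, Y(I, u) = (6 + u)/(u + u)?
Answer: 490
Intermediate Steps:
Y(I, u) = (6 + u)/(2*u) (Y(I, u) = (6 + u)/((2*u)) = (6 + u)*(1/(2*u)) = (6 + u)/(2*u))
o(w*Y(-4, 6))*(7 - 1*(-3)) = (-7*(6 + 6)/(2*6))**2*(7 - 1*(-3)) = (-7*12/(2*6))**2*(7 + 3) = (-7*1)**2*10 = (-7)**2*10 = 49*10 = 490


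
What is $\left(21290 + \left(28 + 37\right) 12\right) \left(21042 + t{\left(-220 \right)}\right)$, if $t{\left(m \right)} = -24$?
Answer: $463867260$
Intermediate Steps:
$\left(21290 + \left(28 + 37\right) 12\right) \left(21042 + t{\left(-220 \right)}\right) = \left(21290 + \left(28 + 37\right) 12\right) \left(21042 - 24\right) = \left(21290 + 65 \cdot 12\right) 21018 = \left(21290 + 780\right) 21018 = 22070 \cdot 21018 = 463867260$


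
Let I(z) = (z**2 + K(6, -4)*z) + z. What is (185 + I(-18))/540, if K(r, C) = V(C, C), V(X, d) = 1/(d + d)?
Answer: 1973/2160 ≈ 0.91343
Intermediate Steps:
V(X, d) = 1/(2*d)
K(r, C) = 1/(2*C)
I(z) = z**2 + 7*z/8 (I(z) = (z**2 + ((1/2)/(-4))*z) + z = (z**2 + ((1/2)*(-1/4))*z) + z = (z**2 - z/8) + z = z**2 + 7*z/8)
(185 + I(-18))/540 = (185 + (1/8)*(-18)*(7 + 8*(-18)))/540 = (185 + (1/8)*(-18)*(7 - 144))*(1/540) = (185 + (1/8)*(-18)*(-137))*(1/540) = (185 + 1233/4)*(1/540) = (1973/4)*(1/540) = 1973/2160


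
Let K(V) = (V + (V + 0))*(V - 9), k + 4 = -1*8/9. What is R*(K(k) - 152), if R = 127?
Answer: -166624/81 ≈ -2057.1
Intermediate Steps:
k = -44/9 (k = -4 - 1*8/9 = -4 - 8*⅑ = -4 - 8/9 = -44/9 ≈ -4.8889)
K(V) = 2*V*(-9 + V) (K(V) = (V + V)*(-9 + V) = (2*V)*(-9 + V) = 2*V*(-9 + V))
R*(K(k) - 152) = 127*(2*(-44/9)*(-9 - 44/9) - 152) = 127*(2*(-44/9)*(-125/9) - 152) = 127*(11000/81 - 152) = 127*(-1312/81) = -166624/81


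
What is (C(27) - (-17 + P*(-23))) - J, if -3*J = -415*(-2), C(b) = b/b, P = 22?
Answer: 2402/3 ≈ 800.67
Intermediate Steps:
C(b) = 1
J = -830/3 (J = -(-415)*(-2)/3 = -⅓*830 = -830/3 ≈ -276.67)
(C(27) - (-17 + P*(-23))) - J = (1 - (-17 + 22*(-23))) - 1*(-830/3) = (1 - (-17 - 506)) + 830/3 = (1 - 1*(-523)) + 830/3 = (1 + 523) + 830/3 = 524 + 830/3 = 2402/3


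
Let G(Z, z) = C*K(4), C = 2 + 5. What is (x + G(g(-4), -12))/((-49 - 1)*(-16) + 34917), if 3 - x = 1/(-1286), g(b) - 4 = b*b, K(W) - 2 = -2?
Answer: 227/2701886 ≈ 8.4015e-5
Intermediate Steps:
K(W) = 0 (K(W) = 2 - 2 = 0)
g(b) = 4 + b**2 (g(b) = 4 + b*b = 4 + b**2)
C = 7
x = 3859/1286 (x = 3 - 1/(-1286) = 3 - 1*(-1/1286) = 3 + 1/1286 = 3859/1286 ≈ 3.0008)
G(Z, z) = 0 (G(Z, z) = 7*0 = 0)
(x + G(g(-4), -12))/((-49 - 1)*(-16) + 34917) = (3859/1286 + 0)/((-49 - 1)*(-16) + 34917) = 3859/(1286*(-50*(-16) + 34917)) = 3859/(1286*(800 + 34917)) = (3859/1286)/35717 = (3859/1286)*(1/35717) = 227/2701886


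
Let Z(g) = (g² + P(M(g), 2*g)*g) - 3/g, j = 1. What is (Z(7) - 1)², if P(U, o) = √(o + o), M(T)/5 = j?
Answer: 178117/49 + 1332*√7 ≈ 7159.2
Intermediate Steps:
M(T) = 5 (M(T) = 5*1 = 5)
P(U, o) = √2*√o (P(U, o) = √(2*o) = √2*√o)
Z(g) = g² - 3/g + 2*g^(3/2) (Z(g) = (g² + (√2*√(2*g))*g) - 3/g = (g² + (√2*(√2*√g))*g) - 3/g = (g² + (2*√g)*g) - 3/g = (g² + 2*g^(3/2)) - 3/g = g² - 3/g + 2*g^(3/2))
(Z(7) - 1)² = ((-3 + 7³ + 2*7^(5/2))/7 - 1)² = ((-3 + 343 + 2*(49*√7))/7 - 1)² = ((-3 + 343 + 98*√7)/7 - 1)² = ((340 + 98*√7)/7 - 1)² = ((340/7 + 14*√7) - 1)² = (333/7 + 14*√7)²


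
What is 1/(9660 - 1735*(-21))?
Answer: 1/46095 ≈ 2.1694e-5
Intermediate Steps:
1/(9660 - 1735*(-21)) = 1/(9660 + 36435) = 1/46095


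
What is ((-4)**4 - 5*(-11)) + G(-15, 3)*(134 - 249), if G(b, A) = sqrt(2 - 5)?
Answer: 311 - 115*I*sqrt(3) ≈ 311.0 - 199.19*I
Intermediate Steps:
G(b, A) = I*sqrt(3) (G(b, A) = sqrt(-3) = I*sqrt(3))
((-4)**4 - 5*(-11)) + G(-15, 3)*(134 - 249) = ((-4)**4 - 5*(-11)) + (I*sqrt(3))*(134 - 249) = (256 + 55) + (I*sqrt(3))*(-115) = 311 - 115*I*sqrt(3)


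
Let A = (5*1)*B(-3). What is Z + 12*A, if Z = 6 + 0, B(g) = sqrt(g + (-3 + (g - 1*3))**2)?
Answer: 6 + 60*sqrt(78) ≈ 535.91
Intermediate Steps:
B(g) = sqrt(g + (-6 + g)**2) (B(g) = sqrt(g + (-3 + (g - 3))**2) = sqrt(g + (-3 + (-3 + g))**2) = sqrt(g + (-6 + g)**2))
Z = 6
A = 5*sqrt(78) (A = (5*1)*sqrt(-3 + (-6 - 3)**2) = 5*sqrt(-3 + (-9)**2) = 5*sqrt(-3 + 81) = 5*sqrt(78) ≈ 44.159)
Z + 12*A = 6 + 12*(5*sqrt(78)) = 6 + 60*sqrt(78)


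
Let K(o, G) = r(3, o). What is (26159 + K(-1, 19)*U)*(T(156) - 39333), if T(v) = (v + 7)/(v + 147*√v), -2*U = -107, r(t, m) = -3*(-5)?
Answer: -22750410600038/21453 + 430683001*√39/1115556 ≈ -1.0605e+9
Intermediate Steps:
r(t, m) = 15
K(o, G) = 15
U = 107/2 (U = -½*(-107) = 107/2 ≈ 53.500)
T(v) = (7 + v)/(v + 147*√v)
(26159 + K(-1, 19)*U)*(T(156) - 39333) = (26159 + 15*(107/2))*((7 + 156)/(156 + 147*√156) - 39333) = (26159 + 1605/2)*(163/(156 + 147*(2*√39)) - 39333) = 53923*(163/(156 + 294*√39) - 39333)/2 = 53923*(-39333 + 163/(156 + 294*√39))/2 = -2120953359/2 + 8789449/(2*(156 + 294*√39))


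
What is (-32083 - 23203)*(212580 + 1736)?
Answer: -11848674376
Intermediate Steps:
(-32083 - 23203)*(212580 + 1736) = -55286*214316 = -11848674376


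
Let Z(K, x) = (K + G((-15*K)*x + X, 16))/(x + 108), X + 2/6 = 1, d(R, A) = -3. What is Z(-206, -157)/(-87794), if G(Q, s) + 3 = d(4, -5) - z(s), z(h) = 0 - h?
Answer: -2/43897 ≈ -4.5561e-5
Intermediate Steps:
X = ⅔ (X = -⅓ + 1 = ⅔ ≈ 0.66667)
z(h) = -h
G(Q, s) = -6 + s (G(Q, s) = -3 + (-3 - (-1)*s) = -3 + (-3 + s) = -6 + s)
Z(K, x) = (10 + K)/(108 + x) (Z(K, x) = (K + (-6 + 16))/(x + 108) = (K + 10)/(108 + x) = (10 + K)/(108 + x))
Z(-206, -157)/(-87794) = ((10 - 206)/(108 - 157))/(-87794) = (-196/(-49))*(-1/87794) = -1/49*(-196)*(-1/87794) = 4*(-1/87794) = -2/43897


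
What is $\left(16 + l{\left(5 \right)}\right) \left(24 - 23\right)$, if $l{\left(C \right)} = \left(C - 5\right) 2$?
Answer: $16$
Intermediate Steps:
$l{\left(C \right)} = -10 + 2 C$ ($l{\left(C \right)} = \left(-5 + C\right) 2 = -10 + 2 C$)
$\left(16 + l{\left(5 \right)}\right) \left(24 - 23\right) = \left(16 + \left(-10 + 2 \cdot 5\right)\right) \left(24 - 23\right) = \left(16 + \left(-10 + 10\right)\right) 1 = \left(16 + 0\right) 1 = 16 \cdot 1 = 16$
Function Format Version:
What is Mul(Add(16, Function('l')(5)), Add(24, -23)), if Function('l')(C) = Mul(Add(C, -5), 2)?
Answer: 16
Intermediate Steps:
Function('l')(C) = Add(-10, Mul(2, C)) (Function('l')(C) = Mul(Add(-5, C), 2) = Add(-10, Mul(2, C)))
Mul(Add(16, Function('l')(5)), Add(24, -23)) = Mul(Add(16, Add(-10, Mul(2, 5))), Add(24, -23)) = Mul(Add(16, Add(-10, 10)), 1) = Mul(Add(16, 0), 1) = Mul(16, 1) = 16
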